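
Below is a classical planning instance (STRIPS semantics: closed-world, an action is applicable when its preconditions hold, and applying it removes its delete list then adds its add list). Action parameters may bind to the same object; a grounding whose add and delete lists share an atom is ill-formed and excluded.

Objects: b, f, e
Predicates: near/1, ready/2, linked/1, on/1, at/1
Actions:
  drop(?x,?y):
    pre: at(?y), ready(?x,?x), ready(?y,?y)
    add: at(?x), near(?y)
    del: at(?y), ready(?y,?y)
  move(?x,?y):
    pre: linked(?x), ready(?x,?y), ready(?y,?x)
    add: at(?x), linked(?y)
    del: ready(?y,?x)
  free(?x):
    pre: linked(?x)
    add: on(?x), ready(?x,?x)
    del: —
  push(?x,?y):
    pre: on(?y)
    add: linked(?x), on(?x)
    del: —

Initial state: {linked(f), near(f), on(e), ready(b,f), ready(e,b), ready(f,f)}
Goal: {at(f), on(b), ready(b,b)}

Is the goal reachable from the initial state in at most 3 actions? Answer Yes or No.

1. move(f,f)  →  {at(f), linked(f), near(f), on(e), ready(b,f), ready(e,b)}
2. push(b,e)  →  {at(f), linked(b), linked(f), near(f), on(b), on(e), ready(b,f), ready(e,b)}
3. free(b)  →  {at(f), linked(b), linked(f), near(f), on(b), on(e), ready(b,b), ready(b,f), ready(e,b)}
optimal plan length = 3; 3 ≤ 3

Yes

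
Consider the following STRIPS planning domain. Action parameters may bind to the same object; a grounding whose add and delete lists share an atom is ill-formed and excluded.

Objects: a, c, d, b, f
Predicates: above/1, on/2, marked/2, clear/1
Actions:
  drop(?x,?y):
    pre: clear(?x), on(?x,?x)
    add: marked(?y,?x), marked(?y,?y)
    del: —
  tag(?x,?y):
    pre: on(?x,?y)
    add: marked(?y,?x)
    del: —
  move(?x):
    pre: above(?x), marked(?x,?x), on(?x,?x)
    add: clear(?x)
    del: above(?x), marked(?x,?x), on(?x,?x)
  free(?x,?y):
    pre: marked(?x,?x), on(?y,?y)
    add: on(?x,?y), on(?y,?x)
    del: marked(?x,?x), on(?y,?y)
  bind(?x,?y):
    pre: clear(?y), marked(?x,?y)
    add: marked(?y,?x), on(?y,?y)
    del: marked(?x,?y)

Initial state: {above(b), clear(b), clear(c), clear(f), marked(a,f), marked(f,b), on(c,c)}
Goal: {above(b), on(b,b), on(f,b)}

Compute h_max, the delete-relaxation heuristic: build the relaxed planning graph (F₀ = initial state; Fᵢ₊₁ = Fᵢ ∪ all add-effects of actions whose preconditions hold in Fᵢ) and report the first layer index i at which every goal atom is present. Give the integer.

F0 = init (7 atoms)
F1 = F0 ∪ {marked(a,a), marked(a,c), marked(b,b), marked(b,c), marked(b,f), marked(c,c), marked(d,c), marked(d,d), marked(f,a), marked(f,c), marked(f,f), on(b,b), on(f,f)}  (20 atoms)
F2 = F1 ∪ {marked(a,b), marked(c,a), marked(c,b), marked(c,d), marked(c,f), marked(d,b), marked(d,f), on(a,b), on(a,c), on(a,f), on(b,a), on(b,c), on(b,d), on(b,f), on(c,a), on(c,b), on(c,d), on(c,f), on(d,b), on(d,c), on(d,f), on(f,a), on(f,b), on(f,c), on(f,d)}  (45 atoms)
goal ⊆ F2  ⇒  h_max = 2

2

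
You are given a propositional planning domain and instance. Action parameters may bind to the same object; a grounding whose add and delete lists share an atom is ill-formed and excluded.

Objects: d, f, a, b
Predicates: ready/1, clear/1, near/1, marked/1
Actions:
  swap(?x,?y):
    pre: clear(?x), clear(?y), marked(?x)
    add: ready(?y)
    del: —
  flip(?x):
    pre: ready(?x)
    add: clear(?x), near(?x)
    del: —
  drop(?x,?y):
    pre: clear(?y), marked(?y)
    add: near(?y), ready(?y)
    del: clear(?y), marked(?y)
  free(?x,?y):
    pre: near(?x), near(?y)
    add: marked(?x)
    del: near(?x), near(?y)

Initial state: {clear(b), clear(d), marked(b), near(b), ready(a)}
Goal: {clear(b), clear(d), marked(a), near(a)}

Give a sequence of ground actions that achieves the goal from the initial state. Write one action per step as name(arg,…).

flip(a); free(a,a); flip(a)

1. flip(a)  →  {clear(a), clear(b), clear(d), marked(b), near(a), near(b), ready(a)}
2. free(a,a)  →  {clear(a), clear(b), clear(d), marked(a), marked(b), near(b), ready(a)}
3. flip(a)  →  {clear(a), clear(b), clear(d), marked(a), marked(b), near(a), near(b), ready(a)}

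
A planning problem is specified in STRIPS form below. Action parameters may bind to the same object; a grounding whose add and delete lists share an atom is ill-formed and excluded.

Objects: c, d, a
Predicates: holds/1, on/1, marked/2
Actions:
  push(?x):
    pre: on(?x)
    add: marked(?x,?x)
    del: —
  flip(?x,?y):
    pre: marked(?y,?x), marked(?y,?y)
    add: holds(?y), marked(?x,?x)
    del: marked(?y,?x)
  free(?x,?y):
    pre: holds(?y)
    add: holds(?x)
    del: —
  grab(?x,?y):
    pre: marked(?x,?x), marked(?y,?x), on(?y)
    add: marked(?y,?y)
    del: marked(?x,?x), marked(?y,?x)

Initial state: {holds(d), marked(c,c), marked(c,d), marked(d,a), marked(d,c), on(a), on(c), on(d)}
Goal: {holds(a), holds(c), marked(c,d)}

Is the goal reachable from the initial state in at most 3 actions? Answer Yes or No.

1. free(c,d)  →  {holds(c), holds(d), marked(c,c), marked(c,d), marked(d,a), marked(d,c), on(a), on(c), on(d)}
2. free(a,c)  →  {holds(a), holds(c), holds(d), marked(c,c), marked(c,d), marked(d,a), marked(d,c), on(a), on(c), on(d)}
optimal plan length = 2; 2 ≤ 3

Yes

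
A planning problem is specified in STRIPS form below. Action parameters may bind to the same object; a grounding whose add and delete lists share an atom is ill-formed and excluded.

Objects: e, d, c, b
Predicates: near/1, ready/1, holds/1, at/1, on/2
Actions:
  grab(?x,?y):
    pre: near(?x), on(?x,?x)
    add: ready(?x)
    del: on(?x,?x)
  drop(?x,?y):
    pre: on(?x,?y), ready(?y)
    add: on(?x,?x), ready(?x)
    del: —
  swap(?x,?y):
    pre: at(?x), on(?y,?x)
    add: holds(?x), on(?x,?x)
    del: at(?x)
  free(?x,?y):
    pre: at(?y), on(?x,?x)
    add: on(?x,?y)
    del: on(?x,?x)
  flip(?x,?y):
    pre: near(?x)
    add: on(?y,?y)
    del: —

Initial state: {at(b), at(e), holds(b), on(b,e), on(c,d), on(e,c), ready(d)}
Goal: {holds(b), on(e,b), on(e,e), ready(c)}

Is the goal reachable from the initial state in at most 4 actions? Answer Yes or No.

1. drop(c,d)  →  {at(b), at(e), holds(b), on(b,e), on(c,c), on(c,d), on(e,c), ready(c), ready(d)}
2. drop(e,c)  →  {at(b), at(e), holds(b), on(b,e), on(c,c), on(c,d), on(e,c), on(e,e), ready(c), ready(d), ready(e)}
3. free(e,b)  →  {at(b), at(e), holds(b), on(b,e), on(c,c), on(c,d), on(e,b), on(e,c), ready(c), ready(d), ready(e)}
4. drop(e,c)  →  {at(b), at(e), holds(b), on(b,e), on(c,c), on(c,d), on(e,b), on(e,c), on(e,e), ready(c), ready(d), ready(e)}
optimal plan length = 4; 4 ≤ 4

Yes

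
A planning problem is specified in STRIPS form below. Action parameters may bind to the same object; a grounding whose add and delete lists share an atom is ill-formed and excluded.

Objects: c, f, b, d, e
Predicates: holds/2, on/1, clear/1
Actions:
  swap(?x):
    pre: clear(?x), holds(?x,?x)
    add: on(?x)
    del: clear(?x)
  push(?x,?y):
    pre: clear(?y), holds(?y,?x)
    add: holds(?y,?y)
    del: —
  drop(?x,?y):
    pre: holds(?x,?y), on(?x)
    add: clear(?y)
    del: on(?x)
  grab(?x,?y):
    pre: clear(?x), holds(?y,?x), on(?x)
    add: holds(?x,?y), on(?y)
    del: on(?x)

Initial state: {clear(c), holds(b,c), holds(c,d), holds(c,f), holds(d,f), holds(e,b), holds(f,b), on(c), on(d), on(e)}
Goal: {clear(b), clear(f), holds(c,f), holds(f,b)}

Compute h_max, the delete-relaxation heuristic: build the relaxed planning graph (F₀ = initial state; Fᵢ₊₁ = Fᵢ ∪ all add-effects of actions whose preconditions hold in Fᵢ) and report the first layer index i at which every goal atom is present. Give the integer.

F0 = init (10 atoms)
F1 = F0 ∪ {clear(b), clear(d), clear(f), holds(c,b), holds(c,c), on(b)}  (16 atoms)
goal ⊆ F1  ⇒  h_max = 1

1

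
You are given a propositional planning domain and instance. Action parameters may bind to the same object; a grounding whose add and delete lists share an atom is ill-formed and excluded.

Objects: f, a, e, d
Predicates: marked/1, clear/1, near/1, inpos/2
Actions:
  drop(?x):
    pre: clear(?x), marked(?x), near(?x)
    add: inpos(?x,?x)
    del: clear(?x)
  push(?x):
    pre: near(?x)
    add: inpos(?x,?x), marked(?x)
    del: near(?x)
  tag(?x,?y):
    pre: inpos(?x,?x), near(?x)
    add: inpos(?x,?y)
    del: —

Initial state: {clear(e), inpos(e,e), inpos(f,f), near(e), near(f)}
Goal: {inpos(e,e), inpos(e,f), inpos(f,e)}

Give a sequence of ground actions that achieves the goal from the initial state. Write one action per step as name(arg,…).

1. tag(f,e)  →  {clear(e), inpos(e,e), inpos(f,e), inpos(f,f), near(e), near(f)}
2. tag(e,f)  →  {clear(e), inpos(e,e), inpos(e,f), inpos(f,e), inpos(f,f), near(e), near(f)}

tag(f,e); tag(e,f)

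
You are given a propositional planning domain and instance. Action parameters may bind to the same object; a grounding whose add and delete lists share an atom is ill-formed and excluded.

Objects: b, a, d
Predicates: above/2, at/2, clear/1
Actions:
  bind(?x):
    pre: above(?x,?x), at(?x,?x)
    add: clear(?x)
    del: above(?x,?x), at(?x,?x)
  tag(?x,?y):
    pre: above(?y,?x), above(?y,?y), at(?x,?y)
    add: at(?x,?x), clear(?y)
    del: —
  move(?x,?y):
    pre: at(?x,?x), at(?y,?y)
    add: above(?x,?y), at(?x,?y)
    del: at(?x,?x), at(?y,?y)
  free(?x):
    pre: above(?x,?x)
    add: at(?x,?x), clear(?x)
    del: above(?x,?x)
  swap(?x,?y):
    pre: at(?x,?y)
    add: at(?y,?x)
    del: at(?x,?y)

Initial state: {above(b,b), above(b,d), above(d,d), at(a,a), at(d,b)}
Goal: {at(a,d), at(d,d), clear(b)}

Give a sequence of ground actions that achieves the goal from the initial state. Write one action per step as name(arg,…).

1. tag(d,b)  →  {above(b,b), above(b,d), above(d,d), at(a,a), at(d,b), at(d,d), clear(b)}
2. move(a,d)  →  {above(a,d), above(b,b), above(b,d), above(d,d), at(a,d), at(d,b), clear(b)}
3. tag(d,b)  →  {above(a,d), above(b,b), above(b,d), above(d,d), at(a,d), at(d,b), at(d,d), clear(b)}

tag(d,b); move(a,d); tag(d,b)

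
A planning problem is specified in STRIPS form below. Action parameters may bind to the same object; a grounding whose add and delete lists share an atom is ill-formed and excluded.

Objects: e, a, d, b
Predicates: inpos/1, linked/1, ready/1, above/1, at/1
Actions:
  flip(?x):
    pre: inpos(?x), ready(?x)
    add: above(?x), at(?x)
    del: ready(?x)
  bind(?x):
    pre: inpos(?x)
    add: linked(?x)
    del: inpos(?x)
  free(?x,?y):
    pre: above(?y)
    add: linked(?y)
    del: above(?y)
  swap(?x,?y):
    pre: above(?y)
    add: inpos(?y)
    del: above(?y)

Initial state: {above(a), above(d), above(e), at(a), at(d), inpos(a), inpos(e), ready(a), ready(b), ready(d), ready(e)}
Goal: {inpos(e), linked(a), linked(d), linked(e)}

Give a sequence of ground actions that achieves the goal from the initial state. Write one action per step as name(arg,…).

bind(a); free(e,e); free(e,d)

1. bind(a)  →  {above(a), above(d), above(e), at(a), at(d), inpos(e), linked(a), ready(a), ready(b), ready(d), ready(e)}
2. free(e,e)  →  {above(a), above(d), at(a), at(d), inpos(e), linked(a), linked(e), ready(a), ready(b), ready(d), ready(e)}
3. free(e,d)  →  {above(a), at(a), at(d), inpos(e), linked(a), linked(d), linked(e), ready(a), ready(b), ready(d), ready(e)}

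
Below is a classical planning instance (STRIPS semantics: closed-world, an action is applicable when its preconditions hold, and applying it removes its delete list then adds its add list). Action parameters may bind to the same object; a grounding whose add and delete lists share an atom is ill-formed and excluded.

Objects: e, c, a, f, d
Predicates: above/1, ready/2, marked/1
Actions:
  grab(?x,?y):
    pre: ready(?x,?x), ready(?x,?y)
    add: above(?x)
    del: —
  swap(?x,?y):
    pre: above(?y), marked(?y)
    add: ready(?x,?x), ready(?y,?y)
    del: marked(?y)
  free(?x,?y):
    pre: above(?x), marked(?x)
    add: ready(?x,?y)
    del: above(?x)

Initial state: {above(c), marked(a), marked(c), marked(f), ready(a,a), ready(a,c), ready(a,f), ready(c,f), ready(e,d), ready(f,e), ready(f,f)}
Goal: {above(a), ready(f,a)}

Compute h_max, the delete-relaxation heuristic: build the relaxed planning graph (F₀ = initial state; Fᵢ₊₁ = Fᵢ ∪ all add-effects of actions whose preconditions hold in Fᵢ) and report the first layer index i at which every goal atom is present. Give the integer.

F0 = init (11 atoms)
F1 = F0 ∪ {above(a), above(f), ready(c,a), ready(c,c), ready(c,d), ready(c,e), ready(d,d), ready(e,e)}  (19 atoms)
F2 = F1 ∪ {above(d), above(e), ready(a,d), ready(a,e), ready(f,a), ready(f,c), ready(f,d)}  (26 atoms)
goal ⊆ F2  ⇒  h_max = 2

2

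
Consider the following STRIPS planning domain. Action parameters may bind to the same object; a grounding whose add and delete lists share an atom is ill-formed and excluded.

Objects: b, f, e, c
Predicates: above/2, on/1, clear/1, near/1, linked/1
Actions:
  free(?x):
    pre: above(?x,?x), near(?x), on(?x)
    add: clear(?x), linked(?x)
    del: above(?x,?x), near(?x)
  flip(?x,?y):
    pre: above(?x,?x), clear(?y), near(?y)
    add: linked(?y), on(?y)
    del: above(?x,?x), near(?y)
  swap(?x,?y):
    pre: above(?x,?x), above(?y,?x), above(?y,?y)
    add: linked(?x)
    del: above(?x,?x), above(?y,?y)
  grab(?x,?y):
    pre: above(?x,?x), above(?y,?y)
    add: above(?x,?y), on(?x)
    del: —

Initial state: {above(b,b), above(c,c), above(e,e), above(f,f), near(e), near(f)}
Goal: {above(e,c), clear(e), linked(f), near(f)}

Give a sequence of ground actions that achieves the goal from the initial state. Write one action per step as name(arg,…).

1. swap(f,f)  →  {above(b,b), above(c,c), above(e,e), linked(f), near(e), near(f)}
2. grab(e,c)  →  {above(b,b), above(c,c), above(e,c), above(e,e), linked(f), near(e), near(f), on(e)}
3. free(e)  →  {above(b,b), above(c,c), above(e,c), clear(e), linked(e), linked(f), near(f), on(e)}

swap(f,f); grab(e,c); free(e)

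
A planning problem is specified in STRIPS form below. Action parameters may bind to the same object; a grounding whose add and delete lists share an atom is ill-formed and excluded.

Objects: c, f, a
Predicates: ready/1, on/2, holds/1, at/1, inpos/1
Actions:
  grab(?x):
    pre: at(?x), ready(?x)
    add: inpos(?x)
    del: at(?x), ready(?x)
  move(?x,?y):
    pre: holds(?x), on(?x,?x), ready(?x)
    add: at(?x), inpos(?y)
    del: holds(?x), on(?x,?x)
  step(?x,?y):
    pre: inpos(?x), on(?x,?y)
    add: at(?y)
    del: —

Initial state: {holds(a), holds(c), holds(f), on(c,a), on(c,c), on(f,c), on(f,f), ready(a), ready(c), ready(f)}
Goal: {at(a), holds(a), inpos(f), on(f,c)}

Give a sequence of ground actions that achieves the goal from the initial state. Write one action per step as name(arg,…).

1. move(c,c)  →  {at(c), holds(a), holds(f), inpos(c), on(c,a), on(f,c), on(f,f), ready(a), ready(c), ready(f)}
2. move(f,f)  →  {at(c), at(f), holds(a), inpos(c), inpos(f), on(c,a), on(f,c), ready(a), ready(c), ready(f)}
3. step(c,a)  →  {at(a), at(c), at(f), holds(a), inpos(c), inpos(f), on(c,a), on(f,c), ready(a), ready(c), ready(f)}

move(c,c); move(f,f); step(c,a)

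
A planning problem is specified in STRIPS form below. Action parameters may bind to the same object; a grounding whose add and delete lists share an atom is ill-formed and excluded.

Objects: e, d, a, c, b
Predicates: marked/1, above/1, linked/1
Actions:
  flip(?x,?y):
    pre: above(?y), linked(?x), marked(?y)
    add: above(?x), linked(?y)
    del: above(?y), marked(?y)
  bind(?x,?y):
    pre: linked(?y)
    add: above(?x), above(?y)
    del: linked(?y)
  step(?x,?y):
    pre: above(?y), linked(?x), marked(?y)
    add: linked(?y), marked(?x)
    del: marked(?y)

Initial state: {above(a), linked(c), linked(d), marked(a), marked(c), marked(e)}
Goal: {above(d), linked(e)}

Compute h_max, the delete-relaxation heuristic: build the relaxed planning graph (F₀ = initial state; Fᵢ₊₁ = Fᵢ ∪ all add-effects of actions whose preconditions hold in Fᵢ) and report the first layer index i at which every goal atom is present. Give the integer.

2

F0 = init (6 atoms)
F1 = F0 ∪ {above(b), above(c), above(d), above(e), linked(a), marked(d)}  (12 atoms)
F2 = F1 ∪ {linked(e)}  (13 atoms)
goal ⊆ F2  ⇒  h_max = 2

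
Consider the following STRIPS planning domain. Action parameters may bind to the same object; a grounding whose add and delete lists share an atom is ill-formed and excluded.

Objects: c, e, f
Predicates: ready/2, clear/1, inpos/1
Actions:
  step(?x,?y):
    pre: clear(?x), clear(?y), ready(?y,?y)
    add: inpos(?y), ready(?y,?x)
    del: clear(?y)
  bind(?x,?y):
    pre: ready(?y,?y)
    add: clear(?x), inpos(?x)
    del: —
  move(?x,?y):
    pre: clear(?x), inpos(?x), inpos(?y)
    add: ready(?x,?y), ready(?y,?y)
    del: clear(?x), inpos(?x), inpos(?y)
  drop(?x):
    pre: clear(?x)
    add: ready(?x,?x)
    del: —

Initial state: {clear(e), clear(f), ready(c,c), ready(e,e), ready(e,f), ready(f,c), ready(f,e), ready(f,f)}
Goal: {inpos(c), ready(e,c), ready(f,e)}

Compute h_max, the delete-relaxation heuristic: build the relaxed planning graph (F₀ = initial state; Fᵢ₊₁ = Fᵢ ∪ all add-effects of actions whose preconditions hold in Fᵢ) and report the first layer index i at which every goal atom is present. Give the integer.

2

F0 = init (8 atoms)
F1 = F0 ∪ {clear(c), inpos(c), inpos(e), inpos(f)}  (12 atoms)
F2 = F1 ∪ {ready(c,e), ready(c,f), ready(e,c)}  (15 atoms)
goal ⊆ F2  ⇒  h_max = 2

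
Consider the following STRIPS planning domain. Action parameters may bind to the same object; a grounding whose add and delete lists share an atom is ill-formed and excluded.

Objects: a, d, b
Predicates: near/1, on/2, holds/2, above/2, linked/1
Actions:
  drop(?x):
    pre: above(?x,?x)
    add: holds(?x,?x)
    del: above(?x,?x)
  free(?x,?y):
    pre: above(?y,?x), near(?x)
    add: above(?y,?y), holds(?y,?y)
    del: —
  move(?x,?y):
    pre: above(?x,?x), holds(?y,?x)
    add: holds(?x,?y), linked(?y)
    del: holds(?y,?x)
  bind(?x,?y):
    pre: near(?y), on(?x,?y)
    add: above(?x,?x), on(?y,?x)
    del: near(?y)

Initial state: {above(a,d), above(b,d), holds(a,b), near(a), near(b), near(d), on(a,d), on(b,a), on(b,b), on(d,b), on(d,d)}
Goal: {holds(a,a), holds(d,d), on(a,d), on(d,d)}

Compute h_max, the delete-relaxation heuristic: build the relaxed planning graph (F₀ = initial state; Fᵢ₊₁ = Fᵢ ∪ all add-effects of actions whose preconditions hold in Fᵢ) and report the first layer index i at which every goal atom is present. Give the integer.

F0 = init (11 atoms)
F1 = F0 ∪ {above(a,a), above(b,b), above(d,d), holds(a,a), holds(b,b), on(a,b), on(b,d), on(d,a)}  (19 atoms)
F2 = F1 ∪ {holds(b,a), holds(d,d), linked(a)}  (22 atoms)
goal ⊆ F2  ⇒  h_max = 2

2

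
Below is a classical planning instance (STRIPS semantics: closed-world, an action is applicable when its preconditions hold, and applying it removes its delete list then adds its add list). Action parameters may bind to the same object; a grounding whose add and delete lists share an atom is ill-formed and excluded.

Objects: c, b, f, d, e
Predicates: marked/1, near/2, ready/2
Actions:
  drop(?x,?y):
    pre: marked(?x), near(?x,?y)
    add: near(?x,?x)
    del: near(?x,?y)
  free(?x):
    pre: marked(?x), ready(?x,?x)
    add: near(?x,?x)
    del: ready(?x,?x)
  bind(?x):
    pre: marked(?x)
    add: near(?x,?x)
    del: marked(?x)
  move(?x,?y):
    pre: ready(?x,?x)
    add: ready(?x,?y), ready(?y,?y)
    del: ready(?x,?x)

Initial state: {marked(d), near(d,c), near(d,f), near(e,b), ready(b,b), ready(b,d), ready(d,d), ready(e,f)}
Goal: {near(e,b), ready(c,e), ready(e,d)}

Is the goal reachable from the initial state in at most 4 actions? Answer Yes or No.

1. move(b,c)  →  {marked(d), near(d,c), near(d,f), near(e,b), ready(b,c), ready(b,d), ready(c,c), ready(d,d), ready(e,f)}
2. move(c,e)  →  {marked(d), near(d,c), near(d,f), near(e,b), ready(b,c), ready(b,d), ready(c,e), ready(d,d), ready(e,e), ready(e,f)}
3. move(e,d)  →  {marked(d), near(d,c), near(d,f), near(e,b), ready(b,c), ready(b,d), ready(c,e), ready(d,d), ready(e,d), ready(e,f)}
optimal plan length = 3; 3 ≤ 4

Yes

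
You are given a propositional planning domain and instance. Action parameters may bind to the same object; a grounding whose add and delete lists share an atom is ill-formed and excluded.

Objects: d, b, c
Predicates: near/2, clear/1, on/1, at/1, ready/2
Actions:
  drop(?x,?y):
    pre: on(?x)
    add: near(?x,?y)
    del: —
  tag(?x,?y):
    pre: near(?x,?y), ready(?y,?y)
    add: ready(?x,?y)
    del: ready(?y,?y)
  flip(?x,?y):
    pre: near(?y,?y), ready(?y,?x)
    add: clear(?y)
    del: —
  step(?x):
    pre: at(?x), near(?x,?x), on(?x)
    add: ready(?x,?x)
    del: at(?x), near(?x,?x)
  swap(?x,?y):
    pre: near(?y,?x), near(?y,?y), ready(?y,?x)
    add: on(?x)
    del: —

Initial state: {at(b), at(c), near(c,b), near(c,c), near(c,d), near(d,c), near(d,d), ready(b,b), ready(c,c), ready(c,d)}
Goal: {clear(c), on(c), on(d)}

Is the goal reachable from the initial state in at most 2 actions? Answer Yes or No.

No

1. flip(d,c)  →  {at(b), at(c), clear(c), near(c,b), near(c,c), near(c,d), near(d,c), near(d,d), ready(b,b), ready(c,c), ready(c,d)}
2. swap(d,c)  →  {at(b), at(c), clear(c), near(c,b), near(c,c), near(c,d), near(d,c), near(d,d), on(d), ready(b,b), ready(c,c), ready(c,d)}
3. swap(c,c)  →  {at(b), at(c), clear(c), near(c,b), near(c,c), near(c,d), near(d,c), near(d,d), on(c), on(d), ready(b,b), ready(c,c), ready(c,d)}
optimal plan length = 3; 3 > 2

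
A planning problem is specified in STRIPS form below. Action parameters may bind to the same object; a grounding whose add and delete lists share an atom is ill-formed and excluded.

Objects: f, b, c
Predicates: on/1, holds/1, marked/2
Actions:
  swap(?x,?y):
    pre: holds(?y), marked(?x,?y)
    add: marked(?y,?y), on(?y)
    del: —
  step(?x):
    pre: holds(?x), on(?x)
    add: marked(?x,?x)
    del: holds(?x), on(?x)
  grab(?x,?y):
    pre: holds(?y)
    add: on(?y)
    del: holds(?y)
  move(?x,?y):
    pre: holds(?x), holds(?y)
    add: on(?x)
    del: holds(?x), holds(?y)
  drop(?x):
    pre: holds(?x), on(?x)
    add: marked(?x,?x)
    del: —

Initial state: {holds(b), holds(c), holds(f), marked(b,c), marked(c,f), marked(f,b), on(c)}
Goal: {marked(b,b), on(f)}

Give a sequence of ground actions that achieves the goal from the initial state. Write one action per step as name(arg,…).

swap(f,b); swap(c,f)

1. swap(f,b)  →  {holds(b), holds(c), holds(f), marked(b,b), marked(b,c), marked(c,f), marked(f,b), on(b), on(c)}
2. swap(c,f)  →  {holds(b), holds(c), holds(f), marked(b,b), marked(b,c), marked(c,f), marked(f,b), marked(f,f), on(b), on(c), on(f)}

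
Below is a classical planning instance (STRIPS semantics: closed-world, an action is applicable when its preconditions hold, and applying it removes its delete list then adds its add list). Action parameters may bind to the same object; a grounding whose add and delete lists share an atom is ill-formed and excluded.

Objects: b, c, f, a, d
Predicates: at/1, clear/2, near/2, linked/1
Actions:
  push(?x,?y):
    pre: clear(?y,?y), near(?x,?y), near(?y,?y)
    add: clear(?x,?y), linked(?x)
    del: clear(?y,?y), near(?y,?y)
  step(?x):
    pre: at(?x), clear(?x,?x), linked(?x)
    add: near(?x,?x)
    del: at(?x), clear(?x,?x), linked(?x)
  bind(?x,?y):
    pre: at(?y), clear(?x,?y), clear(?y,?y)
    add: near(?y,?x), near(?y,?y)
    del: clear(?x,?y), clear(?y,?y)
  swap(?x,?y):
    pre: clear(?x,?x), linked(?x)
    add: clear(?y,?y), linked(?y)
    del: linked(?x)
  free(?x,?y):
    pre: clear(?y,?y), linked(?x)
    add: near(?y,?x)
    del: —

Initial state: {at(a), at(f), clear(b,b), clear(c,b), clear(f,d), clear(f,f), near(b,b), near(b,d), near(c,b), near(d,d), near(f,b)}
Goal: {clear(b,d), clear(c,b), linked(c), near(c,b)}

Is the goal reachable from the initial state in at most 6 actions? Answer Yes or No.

1. push(f,b)  →  {at(a), at(f), clear(c,b), clear(f,b), clear(f,d), clear(f,f), linked(f), near(b,d), near(c,b), near(d,d), near(f,b)}
2. swap(f,d)  →  {at(a), at(f), clear(c,b), clear(d,d), clear(f,b), clear(f,d), clear(f,f), linked(d), near(b,d), near(c,b), near(d,d), near(f,b)}
3. swap(d,c)  →  {at(a), at(f), clear(c,b), clear(c,c), clear(d,d), clear(f,b), clear(f,d), clear(f,f), linked(c), near(b,d), near(c,b), near(d,d), near(f,b)}
4. push(b,d)  →  {at(a), at(f), clear(b,d), clear(c,b), clear(c,c), clear(f,b), clear(f,d), clear(f,f), linked(b), linked(c), near(b,d), near(c,b), near(f,b)}
optimal plan length = 4; 4 ≤ 6

Yes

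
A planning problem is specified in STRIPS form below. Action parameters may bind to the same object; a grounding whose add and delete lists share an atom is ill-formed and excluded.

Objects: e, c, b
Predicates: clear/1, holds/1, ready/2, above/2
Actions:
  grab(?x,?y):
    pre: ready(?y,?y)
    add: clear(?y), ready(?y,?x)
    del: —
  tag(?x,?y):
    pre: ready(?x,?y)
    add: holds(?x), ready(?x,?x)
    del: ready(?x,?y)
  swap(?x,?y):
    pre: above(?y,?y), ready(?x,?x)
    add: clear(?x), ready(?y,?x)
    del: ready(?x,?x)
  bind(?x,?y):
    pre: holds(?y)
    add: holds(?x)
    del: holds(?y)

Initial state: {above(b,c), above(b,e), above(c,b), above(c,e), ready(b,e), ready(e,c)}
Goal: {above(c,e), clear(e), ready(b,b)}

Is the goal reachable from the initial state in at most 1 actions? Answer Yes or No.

1. tag(e,c)  →  {above(b,c), above(b,e), above(c,b), above(c,e), holds(e), ready(b,e), ready(e,e)}
2. grab(e,e)  →  {above(b,c), above(b,e), above(c,b), above(c,e), clear(e), holds(e), ready(b,e), ready(e,e)}
3. tag(b,e)  →  {above(b,c), above(b,e), above(c,b), above(c,e), clear(e), holds(b), holds(e), ready(b,b), ready(e,e)}
optimal plan length = 3; 3 > 1

No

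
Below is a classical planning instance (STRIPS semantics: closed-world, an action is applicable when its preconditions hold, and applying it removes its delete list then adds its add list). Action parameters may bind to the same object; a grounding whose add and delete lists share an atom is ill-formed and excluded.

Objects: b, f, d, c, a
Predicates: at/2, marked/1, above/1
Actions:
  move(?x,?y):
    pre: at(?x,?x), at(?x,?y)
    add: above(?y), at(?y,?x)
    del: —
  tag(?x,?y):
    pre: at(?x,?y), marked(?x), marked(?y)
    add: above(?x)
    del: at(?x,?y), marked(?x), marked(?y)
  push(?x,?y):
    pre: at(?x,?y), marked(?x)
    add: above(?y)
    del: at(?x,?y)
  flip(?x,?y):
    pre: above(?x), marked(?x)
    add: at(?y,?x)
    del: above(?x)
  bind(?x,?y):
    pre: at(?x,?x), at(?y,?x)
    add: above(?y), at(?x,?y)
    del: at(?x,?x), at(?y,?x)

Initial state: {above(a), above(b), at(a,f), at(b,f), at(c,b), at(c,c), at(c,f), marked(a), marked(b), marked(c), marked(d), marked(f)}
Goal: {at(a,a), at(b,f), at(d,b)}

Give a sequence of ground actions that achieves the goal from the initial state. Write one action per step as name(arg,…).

flip(b,d); flip(a,a)

1. flip(b,d)  →  {above(a), at(a,f), at(b,f), at(c,b), at(c,c), at(c,f), at(d,b), marked(a), marked(b), marked(c), marked(d), marked(f)}
2. flip(a,a)  →  {at(a,a), at(a,f), at(b,f), at(c,b), at(c,c), at(c,f), at(d,b), marked(a), marked(b), marked(c), marked(d), marked(f)}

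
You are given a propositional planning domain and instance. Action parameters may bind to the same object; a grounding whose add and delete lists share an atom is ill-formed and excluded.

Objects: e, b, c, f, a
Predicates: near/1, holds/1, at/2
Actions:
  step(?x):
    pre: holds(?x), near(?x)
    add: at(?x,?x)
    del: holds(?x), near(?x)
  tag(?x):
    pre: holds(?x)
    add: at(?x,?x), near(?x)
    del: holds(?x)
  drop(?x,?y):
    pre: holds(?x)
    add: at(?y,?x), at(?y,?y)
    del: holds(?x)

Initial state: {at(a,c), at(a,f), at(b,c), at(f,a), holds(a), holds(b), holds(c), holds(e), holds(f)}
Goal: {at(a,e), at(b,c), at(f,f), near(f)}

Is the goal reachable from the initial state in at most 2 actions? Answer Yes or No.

1. tag(f)  →  {at(a,c), at(a,f), at(b,c), at(f,a), at(f,f), holds(a), holds(b), holds(c), holds(e), near(f)}
2. drop(e,a)  →  {at(a,a), at(a,c), at(a,e), at(a,f), at(b,c), at(f,a), at(f,f), holds(a), holds(b), holds(c), near(f)}
optimal plan length = 2; 2 ≤ 2

Yes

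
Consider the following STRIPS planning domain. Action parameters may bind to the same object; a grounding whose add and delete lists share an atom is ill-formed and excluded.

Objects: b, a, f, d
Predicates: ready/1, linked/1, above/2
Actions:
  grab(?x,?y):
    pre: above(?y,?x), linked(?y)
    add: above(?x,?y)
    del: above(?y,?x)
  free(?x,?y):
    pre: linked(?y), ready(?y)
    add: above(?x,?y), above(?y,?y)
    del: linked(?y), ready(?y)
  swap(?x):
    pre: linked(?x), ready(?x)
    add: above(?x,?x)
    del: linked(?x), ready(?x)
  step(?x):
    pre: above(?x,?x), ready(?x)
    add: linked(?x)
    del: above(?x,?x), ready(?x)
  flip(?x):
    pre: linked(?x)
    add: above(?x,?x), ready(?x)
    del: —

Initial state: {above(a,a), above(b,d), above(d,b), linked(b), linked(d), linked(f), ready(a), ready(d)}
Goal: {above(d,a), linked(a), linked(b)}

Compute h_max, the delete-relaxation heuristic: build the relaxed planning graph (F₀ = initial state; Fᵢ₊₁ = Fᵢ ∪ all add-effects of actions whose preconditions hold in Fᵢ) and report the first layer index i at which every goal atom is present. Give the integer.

2

F0 = init (8 atoms)
F1 = F0 ∪ {above(a,d), above(b,b), above(d,d), above(f,d), above(f,f), linked(a), ready(b), ready(f)}  (16 atoms)
F2 = F1 ∪ {above(a,b), above(a,f), above(b,a), above(b,f), above(d,a), above(d,f), above(f,a), above(f,b)}  (24 atoms)
goal ⊆ F2  ⇒  h_max = 2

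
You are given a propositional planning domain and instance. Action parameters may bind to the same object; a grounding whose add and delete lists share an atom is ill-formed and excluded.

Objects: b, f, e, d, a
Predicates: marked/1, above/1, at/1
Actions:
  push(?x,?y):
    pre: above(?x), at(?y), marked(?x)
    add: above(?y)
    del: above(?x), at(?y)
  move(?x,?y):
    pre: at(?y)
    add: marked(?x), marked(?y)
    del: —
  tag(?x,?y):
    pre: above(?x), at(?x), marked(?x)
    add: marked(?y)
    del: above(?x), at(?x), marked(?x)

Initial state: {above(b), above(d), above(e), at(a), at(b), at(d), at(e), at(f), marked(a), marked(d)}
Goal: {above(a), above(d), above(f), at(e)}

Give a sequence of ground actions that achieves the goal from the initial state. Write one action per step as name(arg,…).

1. move(b,e)  →  {above(b), above(d), above(e), at(a), at(b), at(d), at(e), at(f), marked(a), marked(b), marked(d), marked(e)}
2. push(b,f)  →  {above(d), above(e), above(f), at(a), at(b), at(d), at(e), marked(a), marked(b), marked(d), marked(e)}
3. push(e,a)  →  {above(a), above(d), above(f), at(b), at(d), at(e), marked(a), marked(b), marked(d), marked(e)}

move(b,e); push(b,f); push(e,a)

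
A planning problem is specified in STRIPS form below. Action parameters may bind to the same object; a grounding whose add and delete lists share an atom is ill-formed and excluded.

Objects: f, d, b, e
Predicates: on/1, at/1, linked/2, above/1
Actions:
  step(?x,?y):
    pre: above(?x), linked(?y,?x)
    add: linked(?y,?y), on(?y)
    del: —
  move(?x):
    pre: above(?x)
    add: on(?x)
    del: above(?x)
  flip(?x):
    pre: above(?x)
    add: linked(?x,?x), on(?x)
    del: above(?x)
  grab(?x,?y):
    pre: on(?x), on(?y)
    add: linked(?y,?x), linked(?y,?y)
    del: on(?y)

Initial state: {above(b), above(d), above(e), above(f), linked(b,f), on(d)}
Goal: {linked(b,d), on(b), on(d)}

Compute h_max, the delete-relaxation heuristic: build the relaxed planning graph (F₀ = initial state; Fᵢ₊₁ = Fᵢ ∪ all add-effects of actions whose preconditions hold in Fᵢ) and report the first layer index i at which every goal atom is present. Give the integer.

2

F0 = init (6 atoms)
F1 = F0 ∪ {linked(b,b), linked(d,d), linked(e,e), linked(f,f), on(b), on(e), on(f)}  (13 atoms)
F2 = F1 ∪ {linked(b,d), linked(b,e), linked(d,b), linked(d,e), linked(d,f), linked(e,b), linked(e,d), linked(e,f), linked(f,b), linked(f,d), linked(f,e)}  (24 atoms)
goal ⊆ F2  ⇒  h_max = 2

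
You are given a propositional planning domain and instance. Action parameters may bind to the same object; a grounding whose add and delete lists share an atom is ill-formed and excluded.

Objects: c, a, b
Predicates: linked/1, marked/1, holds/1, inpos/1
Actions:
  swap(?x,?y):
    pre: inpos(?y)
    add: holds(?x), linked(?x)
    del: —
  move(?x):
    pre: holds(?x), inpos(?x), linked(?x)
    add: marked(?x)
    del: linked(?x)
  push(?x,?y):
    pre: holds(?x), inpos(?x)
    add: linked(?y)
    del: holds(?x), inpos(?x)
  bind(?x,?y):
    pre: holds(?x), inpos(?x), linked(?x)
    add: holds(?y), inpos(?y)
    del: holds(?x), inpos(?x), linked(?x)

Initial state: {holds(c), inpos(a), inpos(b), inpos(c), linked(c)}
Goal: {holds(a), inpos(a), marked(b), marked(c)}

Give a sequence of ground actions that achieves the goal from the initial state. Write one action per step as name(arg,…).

swap(a,c); swap(b,c); move(c); move(b)

1. swap(a,c)  →  {holds(a), holds(c), inpos(a), inpos(b), inpos(c), linked(a), linked(c)}
2. swap(b,c)  →  {holds(a), holds(b), holds(c), inpos(a), inpos(b), inpos(c), linked(a), linked(b), linked(c)}
3. move(c)  →  {holds(a), holds(b), holds(c), inpos(a), inpos(b), inpos(c), linked(a), linked(b), marked(c)}
4. move(b)  →  {holds(a), holds(b), holds(c), inpos(a), inpos(b), inpos(c), linked(a), marked(b), marked(c)}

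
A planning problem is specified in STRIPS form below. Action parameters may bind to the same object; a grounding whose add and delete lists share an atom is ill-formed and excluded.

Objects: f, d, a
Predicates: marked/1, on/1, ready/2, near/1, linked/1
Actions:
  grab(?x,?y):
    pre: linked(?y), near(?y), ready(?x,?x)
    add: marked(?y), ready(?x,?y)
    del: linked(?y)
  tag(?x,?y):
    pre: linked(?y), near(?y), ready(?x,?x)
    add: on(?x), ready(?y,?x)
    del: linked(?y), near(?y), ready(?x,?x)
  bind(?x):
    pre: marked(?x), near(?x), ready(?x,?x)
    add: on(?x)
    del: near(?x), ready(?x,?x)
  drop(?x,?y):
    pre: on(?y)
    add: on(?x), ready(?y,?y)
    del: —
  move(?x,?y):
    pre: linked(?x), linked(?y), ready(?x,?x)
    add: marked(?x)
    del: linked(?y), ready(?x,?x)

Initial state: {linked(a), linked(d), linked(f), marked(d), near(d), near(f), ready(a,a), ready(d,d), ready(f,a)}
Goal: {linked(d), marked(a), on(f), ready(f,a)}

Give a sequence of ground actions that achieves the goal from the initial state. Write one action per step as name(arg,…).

1. tag(d,f)  →  {linked(a), linked(d), marked(d), near(d), on(d), ready(a,a), ready(f,a), ready(f,d)}
2. drop(f,d)  →  {linked(a), linked(d), marked(d), near(d), on(d), on(f), ready(a,a), ready(d,d), ready(f,a), ready(f,d)}
3. move(a,a)  →  {linked(d), marked(a), marked(d), near(d), on(d), on(f), ready(d,d), ready(f,a), ready(f,d)}

tag(d,f); drop(f,d); move(a,a)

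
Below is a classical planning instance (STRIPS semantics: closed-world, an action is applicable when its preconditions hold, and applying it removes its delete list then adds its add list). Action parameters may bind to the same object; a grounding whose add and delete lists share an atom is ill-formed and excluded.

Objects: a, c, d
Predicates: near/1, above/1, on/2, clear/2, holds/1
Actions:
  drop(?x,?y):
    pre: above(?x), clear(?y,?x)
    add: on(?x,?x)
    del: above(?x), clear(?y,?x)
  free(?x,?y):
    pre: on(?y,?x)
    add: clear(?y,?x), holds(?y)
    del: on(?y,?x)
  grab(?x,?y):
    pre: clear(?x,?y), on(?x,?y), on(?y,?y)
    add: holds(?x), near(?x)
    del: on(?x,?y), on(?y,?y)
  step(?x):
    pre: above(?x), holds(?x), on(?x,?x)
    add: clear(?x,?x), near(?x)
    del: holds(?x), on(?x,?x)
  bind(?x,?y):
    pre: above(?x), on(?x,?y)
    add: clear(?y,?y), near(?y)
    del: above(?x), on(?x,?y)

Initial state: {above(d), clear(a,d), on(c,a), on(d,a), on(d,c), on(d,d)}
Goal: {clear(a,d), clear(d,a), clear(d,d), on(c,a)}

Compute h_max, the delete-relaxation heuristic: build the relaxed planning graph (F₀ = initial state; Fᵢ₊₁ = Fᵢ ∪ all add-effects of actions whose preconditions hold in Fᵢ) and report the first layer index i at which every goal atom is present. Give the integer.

1

F0 = init (6 atoms)
F1 = F0 ∪ {clear(a,a), clear(c,a), clear(c,c), clear(d,a), clear(d,c), clear(d,d), holds(c), holds(d), near(a), near(c), near(d)}  (17 atoms)
goal ⊆ F1  ⇒  h_max = 1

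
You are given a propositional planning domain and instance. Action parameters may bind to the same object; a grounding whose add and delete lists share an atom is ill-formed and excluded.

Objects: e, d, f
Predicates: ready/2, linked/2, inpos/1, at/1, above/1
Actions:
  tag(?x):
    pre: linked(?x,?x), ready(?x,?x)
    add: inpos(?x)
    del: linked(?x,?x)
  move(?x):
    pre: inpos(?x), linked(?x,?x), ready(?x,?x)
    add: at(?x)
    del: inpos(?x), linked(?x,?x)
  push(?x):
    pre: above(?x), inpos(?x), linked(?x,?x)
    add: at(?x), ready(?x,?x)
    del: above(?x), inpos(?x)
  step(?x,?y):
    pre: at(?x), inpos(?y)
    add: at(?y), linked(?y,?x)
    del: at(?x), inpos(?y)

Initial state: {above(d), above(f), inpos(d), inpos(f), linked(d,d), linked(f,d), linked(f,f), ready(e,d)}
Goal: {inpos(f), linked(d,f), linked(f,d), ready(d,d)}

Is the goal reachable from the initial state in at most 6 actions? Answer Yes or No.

Yes

1. push(d)  →  {above(f), at(d), inpos(f), linked(d,d), linked(f,d), linked(f,f), ready(d,d), ready(e,d)}
2. tag(d)  →  {above(f), at(d), inpos(d), inpos(f), linked(f,d), linked(f,f), ready(d,d), ready(e,d)}
3. push(f)  →  {at(d), at(f), inpos(d), linked(f,d), linked(f,f), ready(d,d), ready(e,d), ready(f,f)}
4. tag(f)  →  {at(d), at(f), inpos(d), inpos(f), linked(f,d), ready(d,d), ready(e,d), ready(f,f)}
5. step(f,d)  →  {at(d), inpos(f), linked(d,f), linked(f,d), ready(d,d), ready(e,d), ready(f,f)}
optimal plan length = 5; 5 ≤ 6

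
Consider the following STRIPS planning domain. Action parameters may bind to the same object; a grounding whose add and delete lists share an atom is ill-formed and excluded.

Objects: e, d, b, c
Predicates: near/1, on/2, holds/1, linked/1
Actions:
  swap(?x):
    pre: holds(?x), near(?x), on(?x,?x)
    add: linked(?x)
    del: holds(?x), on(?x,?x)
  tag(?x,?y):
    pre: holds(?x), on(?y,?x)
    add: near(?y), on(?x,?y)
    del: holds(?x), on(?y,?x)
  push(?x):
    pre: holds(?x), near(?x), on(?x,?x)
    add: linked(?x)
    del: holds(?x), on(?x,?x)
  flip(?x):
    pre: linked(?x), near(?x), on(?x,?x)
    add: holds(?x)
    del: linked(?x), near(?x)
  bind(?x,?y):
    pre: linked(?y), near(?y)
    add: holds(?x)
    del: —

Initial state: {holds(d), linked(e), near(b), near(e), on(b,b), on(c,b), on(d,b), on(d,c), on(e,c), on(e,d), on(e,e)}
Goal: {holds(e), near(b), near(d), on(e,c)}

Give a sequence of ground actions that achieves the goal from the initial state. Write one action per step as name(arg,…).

bind(e,e); bind(b,e); tag(b,d)

1. bind(e,e)  →  {holds(d), holds(e), linked(e), near(b), near(e), on(b,b), on(c,b), on(d,b), on(d,c), on(e,c), on(e,d), on(e,e)}
2. bind(b,e)  →  {holds(b), holds(d), holds(e), linked(e), near(b), near(e), on(b,b), on(c,b), on(d,b), on(d,c), on(e,c), on(e,d), on(e,e)}
3. tag(b,d)  →  {holds(d), holds(e), linked(e), near(b), near(d), near(e), on(b,b), on(b,d), on(c,b), on(d,c), on(e,c), on(e,d), on(e,e)}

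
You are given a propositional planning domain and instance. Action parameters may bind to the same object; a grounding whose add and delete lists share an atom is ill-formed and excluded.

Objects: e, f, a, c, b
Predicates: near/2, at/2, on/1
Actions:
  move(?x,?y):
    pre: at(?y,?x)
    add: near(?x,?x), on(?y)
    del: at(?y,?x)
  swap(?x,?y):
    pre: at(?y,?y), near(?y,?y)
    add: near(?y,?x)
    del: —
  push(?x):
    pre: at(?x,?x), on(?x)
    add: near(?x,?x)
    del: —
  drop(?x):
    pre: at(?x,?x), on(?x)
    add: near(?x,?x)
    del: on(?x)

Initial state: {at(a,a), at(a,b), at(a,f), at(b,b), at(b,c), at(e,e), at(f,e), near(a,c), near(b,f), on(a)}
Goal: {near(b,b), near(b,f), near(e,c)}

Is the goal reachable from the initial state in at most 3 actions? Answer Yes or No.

Yes

1. move(e,f)  →  {at(a,a), at(a,b), at(a,f), at(b,b), at(b,c), at(e,e), near(a,c), near(b,f), near(e,e), on(a), on(f)}
2. move(b,a)  →  {at(a,a), at(a,f), at(b,b), at(b,c), at(e,e), near(a,c), near(b,b), near(b,f), near(e,e), on(a), on(f)}
3. swap(c,e)  →  {at(a,a), at(a,f), at(b,b), at(b,c), at(e,e), near(a,c), near(b,b), near(b,f), near(e,c), near(e,e), on(a), on(f)}
optimal plan length = 3; 3 ≤ 3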